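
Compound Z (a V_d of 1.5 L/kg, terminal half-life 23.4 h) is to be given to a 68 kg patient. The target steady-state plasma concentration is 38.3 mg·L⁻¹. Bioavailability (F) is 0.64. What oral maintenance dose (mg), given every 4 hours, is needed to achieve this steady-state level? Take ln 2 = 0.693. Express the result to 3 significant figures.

723 mg

Vd = 1.5 L/kg × 68 kg = 102.0 L
CL = ln 2 · Vd / t½ = 0.693 × 102.0 / 23.4 = 3.021 L/h
D = CL × Css × τ / F = 3.021 × 38.3 × 4 / 0.64 = 723.2 mg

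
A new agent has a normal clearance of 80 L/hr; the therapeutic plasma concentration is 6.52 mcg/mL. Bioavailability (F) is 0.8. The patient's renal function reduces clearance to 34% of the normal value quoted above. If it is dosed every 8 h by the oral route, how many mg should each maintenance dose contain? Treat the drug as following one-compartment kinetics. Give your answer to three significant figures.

1770 mg

Patient clearance = 0.34 × 80.00 = 27.20 L/h
D = CL × Css × τ / F = 27.20 × 6.52 × 8 / 0.8 = 1773 mg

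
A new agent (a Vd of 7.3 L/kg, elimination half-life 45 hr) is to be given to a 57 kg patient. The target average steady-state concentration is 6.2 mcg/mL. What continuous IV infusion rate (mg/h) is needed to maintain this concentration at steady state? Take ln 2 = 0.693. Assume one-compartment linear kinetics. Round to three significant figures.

39.7 mg/h

Total Vd = 7.3 × 57 = 416.1 L
k = 0.693/45 = 0.01540 h⁻¹, so CL = k·Vd = 0.01540 × 416.1 = 6.408 L/h
Infusion rate = CL × Css = 6.408 × 6.2 = 39.73 mg/h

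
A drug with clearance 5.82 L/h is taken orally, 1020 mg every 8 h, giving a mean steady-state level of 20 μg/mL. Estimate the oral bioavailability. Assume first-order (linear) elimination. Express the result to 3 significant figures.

F·D/τ = CL·Css at steady state → F = CL·Css·τ / D.
F = 5.82 × 20 × 8 / 1020 = 0.913

0.913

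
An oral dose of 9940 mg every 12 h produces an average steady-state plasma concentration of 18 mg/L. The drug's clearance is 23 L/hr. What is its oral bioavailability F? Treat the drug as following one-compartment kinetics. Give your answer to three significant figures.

0.500

F·D/τ = CL·Css at steady state → F = CL·Css·τ / D.
F = 23 × 18 × 12 / 9940 = 0.500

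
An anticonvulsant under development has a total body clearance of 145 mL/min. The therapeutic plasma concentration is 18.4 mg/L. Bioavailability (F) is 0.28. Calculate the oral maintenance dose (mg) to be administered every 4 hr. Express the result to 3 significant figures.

Convert clearance: 145 mL/min × 60 min/h ÷ 1000 mL/L = 8.700 L/h
At steady state, dose per interval replaces the amount cleared in that interval: F·D/τ = CL·Css.
D = CL × Css × τ / F = 8.700 × 18.4 × 4 / 0.28 = 2287 mg

2290 mg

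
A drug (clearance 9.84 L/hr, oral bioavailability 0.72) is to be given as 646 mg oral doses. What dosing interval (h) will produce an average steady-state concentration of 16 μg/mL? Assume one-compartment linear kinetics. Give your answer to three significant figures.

F·D/τ = CL·Css → τ = F·D / (CL·Css).
τ = 0.72 × 646 / (9.84 × 16) = 2.954 h

2.95 h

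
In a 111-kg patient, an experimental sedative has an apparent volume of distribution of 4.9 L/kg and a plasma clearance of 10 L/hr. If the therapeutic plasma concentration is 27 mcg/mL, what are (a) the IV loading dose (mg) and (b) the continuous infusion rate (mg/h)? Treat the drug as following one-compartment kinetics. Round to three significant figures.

Vd = 4.9 L/kg × 111 kg = 543.9 L
LD = Vd · C_target = 543.9 × 27 = 14690 mg
Infusion rate = 10.00 L/h × 27 mg/L = 270.0 mg/h

(a) 14700 mg; (b) 270 mg/h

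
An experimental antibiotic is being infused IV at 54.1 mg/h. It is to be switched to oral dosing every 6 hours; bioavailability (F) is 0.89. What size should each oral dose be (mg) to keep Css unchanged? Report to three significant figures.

365 mg

To maintain the same Css, the systemic dosing rate must be unchanged: F·D/τ = infusion rate.
D = rate × τ / F = 54.1 × 6 / 0.89 = 364.7 mg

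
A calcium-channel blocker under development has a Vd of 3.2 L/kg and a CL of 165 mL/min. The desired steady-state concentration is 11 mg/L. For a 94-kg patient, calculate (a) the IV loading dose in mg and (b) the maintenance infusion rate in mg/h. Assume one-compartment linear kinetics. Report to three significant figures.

Vd = 3.2 L/kg × 94 kg = 300.8 L
Loading: fill Vd to C_target → 300.8 L × 11 mg/L = 3309 mg
CL = 165 mL/min = 165 × 0.06 = 9.900 L/h
Maintenance infusion rate = CL × Css = 9.900 × 11 = 108.9 mg/h

(a) 3310 mg; (b) 109 mg/h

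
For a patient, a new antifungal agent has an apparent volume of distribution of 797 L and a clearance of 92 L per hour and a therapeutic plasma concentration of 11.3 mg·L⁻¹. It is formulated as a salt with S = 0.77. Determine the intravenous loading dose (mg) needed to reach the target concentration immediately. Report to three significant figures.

The loading dose fills Vd to the target concentration; clearance is irrelevant here.
LD = Vd × C / S = 797.0 × 11.30 / 0.77 = 11700 mg

11700 mg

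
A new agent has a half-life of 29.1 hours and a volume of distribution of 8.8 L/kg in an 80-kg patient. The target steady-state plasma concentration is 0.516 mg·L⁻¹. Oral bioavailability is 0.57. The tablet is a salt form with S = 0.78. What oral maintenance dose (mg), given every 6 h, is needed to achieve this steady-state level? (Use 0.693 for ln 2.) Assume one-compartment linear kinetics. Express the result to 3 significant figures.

Vd(total) = 80 kg × 8.8 L/kg = 704.0 L
k = 0.693/29.1 = 0.02381 h⁻¹, so CL = k·Vd = 0.02381 × 704.0 = 16.76 L/h
D = CL × Css × τ / F / S = 16.76 × 0.516 × 6 / 0.57 / 0.78 = 116.7 mg

117 mg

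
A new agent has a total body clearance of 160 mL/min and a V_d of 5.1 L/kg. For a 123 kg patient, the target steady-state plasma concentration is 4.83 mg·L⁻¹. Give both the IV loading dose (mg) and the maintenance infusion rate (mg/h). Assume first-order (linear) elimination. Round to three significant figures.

Vd = 5.1 L/kg × 123 kg = 627.3 L
Loading: fill Vd to C_target → 627.3 L × 4.83 mg/L = 3030 mg
Convert clearance: 160 mL/min × 60 min/h ÷ 1000 mL/L = 9.600 L/h
Infusion rate = 9.600 L/h × 4.83 mg/L = 46.37 mg/h

(a) 3030 mg; (b) 46.4 mg/h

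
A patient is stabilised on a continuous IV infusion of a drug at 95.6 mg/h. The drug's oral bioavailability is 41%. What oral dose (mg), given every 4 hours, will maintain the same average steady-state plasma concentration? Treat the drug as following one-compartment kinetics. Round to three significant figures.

933 mg

To maintain the same Css, the systemic dosing rate must be unchanged: F·D/τ = infusion rate.
D = rate × τ / F = 95.6 × 4 / 0.41 = 932.7 mg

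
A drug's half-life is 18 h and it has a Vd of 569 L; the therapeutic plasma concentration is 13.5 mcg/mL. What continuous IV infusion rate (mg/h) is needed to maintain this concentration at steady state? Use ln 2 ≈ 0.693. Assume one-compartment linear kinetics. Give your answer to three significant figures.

296 mg/h

CL = 0.693 × Vd / t½ = 0.693 × 569.0 / 18 = 21.91 L/h
Infusion rate = CL × Css = 21.91 × 13.5 = 295.8 mg/h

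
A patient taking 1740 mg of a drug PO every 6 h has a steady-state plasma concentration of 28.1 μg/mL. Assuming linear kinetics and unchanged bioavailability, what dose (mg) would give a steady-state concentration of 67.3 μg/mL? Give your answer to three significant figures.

4170 mg

For first-order elimination, Css ∝ F·D/(CL·τ); F and CL are unchanged, so Css ∝ D/τ.
D₂ = D₁ × (Css,target / Css,current) = 1740 × 67.3/28.1 = 4167 mg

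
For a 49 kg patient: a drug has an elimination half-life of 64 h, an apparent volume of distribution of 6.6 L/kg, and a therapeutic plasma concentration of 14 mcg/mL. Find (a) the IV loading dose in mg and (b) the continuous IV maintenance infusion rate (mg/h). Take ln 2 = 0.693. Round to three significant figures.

(a) 4530 mg; (b) 49.0 mg/h

Total Vd = 6.6 × 49 = 323.4 L
LD = Vd × C = 323.4 × 14 = 4528 mg
CL = 0.693 × Vd / t½ = 0.693 × 323.4 / 64 = 3.502 L/h
Infusion rate = CL × Css = 3.502 × 14 = 49.03 mg/h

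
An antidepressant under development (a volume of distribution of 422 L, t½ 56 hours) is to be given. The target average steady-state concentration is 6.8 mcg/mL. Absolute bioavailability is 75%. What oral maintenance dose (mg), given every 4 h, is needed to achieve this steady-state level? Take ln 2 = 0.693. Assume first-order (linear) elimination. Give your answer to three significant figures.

CL = ln 2 · Vd / t½ = 0.693 × 422.0 / 56 = 5.222 L/h
D = CL × Css × τ / F = 5.222 × 6.8 × 4 / 0.75 = 189.4 mg

189 mg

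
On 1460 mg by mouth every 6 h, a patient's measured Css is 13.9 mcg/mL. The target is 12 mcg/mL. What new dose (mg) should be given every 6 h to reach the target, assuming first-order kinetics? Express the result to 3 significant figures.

1260 mg

For first-order elimination, Css ∝ F·D/(CL·τ); F and CL are unchanged, so Css ∝ D/τ.
D₂ = D₁ × (Css,target / Css,current) = 1460 × 12/13.9 = 1260 mg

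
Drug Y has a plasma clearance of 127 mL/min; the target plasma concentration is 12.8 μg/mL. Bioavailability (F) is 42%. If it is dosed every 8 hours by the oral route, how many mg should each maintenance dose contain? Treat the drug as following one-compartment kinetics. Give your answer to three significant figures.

Convert clearance: 127 mL/min × 60 min/h ÷ 1000 mL/L = 7.620 L/h
D = CL × Css × τ / F = 7.620 × 12.8 × 8 / 0.42 = 1858 mg

1860 mg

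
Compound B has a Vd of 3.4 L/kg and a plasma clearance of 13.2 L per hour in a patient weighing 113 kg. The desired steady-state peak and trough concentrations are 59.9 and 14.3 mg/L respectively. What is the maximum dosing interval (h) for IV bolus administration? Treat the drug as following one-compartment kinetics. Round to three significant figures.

41.7 h

Vd(total) = 113 kg × 3.4 L/kg = 384.2 L
k = CL / Vd = 13.20 / 384.2 = 0.03436 h⁻¹
Between IV bolus doses, concentration decays as C = C₀·e^(−kτ), so C_peak/C_trough = e^(kτ).
τ_max = ln(C_peak/C_trough) / k = ln(59.9/14.3) / 0.03436 = 1.432 / 0.03436 = 41.68 h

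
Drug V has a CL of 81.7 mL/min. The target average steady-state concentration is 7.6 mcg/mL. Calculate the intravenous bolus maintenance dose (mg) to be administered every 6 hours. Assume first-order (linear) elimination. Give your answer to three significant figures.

224 mg

Convert clearance: 81.7 mL/min × 60 min/h ÷ 1000 mL/L = 4.902 L/h
D = CL × Css × τ = 4.902 × 7.6 × 6 = 223.5 mg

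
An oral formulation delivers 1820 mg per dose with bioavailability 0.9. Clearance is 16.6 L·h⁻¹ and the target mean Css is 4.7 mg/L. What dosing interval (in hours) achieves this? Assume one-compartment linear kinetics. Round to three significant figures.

F·D/τ = CL·Css → τ = F·D / (CL·Css).
τ = 0.9 × 1820 / (16.6 × 4.7) = 20.99 h

21.0 h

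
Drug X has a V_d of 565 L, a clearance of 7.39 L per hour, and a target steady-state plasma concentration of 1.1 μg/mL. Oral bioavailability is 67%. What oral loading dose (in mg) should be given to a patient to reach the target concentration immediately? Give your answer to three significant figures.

LD = Vd × C / F = 565.0 × 1.100 / 0.67 = 927.6 mg

928 mg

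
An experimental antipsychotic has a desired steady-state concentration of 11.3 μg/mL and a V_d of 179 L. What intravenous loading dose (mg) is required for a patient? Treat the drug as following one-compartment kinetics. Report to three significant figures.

2020 mg

LD = Vd × C = 179.0 × 11.30 = 2023 mg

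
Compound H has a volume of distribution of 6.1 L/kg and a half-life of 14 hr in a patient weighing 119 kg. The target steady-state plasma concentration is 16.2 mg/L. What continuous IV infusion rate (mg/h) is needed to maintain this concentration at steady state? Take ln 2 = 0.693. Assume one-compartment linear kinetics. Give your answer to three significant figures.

Total Vd = 6.1 × 119 = 725.9 L
CL = 0.693 × Vd / t½ = 0.693 × 725.9 / 14 = 35.93 L/h
Infusion rate = CL × Css = 35.93 × 16.2 = 582.1 mg/h

582 mg/h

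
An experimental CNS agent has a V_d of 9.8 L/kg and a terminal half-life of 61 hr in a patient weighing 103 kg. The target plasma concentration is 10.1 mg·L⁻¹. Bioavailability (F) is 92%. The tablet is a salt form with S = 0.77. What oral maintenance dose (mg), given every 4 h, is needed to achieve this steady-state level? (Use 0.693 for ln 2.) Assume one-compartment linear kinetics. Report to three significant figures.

654 mg

Total Vd = 9.8 × 103 = 1009 L
k = 0.693/61 = 0.01136 h⁻¹, so CL = k·Vd = 0.01136 × 1009 = 11.46 L/h
D = CL × Css × τ / F / S = 11.46 × 10.1 × 4 / 0.92 / 0.77 = 653.6 mg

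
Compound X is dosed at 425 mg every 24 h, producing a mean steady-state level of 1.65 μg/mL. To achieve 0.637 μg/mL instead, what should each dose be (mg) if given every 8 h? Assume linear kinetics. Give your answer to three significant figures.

54.7 mg

For first-order elimination, Css ∝ F·D/(CL·τ); F and CL are unchanged, so Css ∝ D/τ.
D₂ = D₁ × (Css,target / Css,current) × (τ₂/τ₁) = 425 × (0.637/1.65) × (8/24) = 54.69 mg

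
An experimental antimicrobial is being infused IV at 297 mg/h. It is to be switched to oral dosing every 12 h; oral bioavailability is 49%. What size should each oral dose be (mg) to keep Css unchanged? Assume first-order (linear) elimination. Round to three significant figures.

To maintain the same Css, the systemic dosing rate must be unchanged: F·D/τ = infusion rate.
D = rate × τ / F = 297 × 12 / 0.49 = 7273 mg

7270 mg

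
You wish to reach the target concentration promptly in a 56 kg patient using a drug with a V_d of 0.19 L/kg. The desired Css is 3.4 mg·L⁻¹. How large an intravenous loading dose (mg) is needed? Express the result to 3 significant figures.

Total Vd = 0.19 × 56 = 10.64 L
The loading dose fills Vd to the target concentration.
LD = Vd × C = 10.64 × 3.400 = 36.18 mg

36.2 mg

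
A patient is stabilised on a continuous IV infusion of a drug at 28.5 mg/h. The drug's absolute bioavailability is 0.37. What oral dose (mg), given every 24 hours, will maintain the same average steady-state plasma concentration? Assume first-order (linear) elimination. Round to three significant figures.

1850 mg

To maintain the same Css, the systemic dosing rate must be unchanged: F·D/τ = infusion rate.
D = rate × τ / F = 28.5 × 24 / 0.37 = 1849 mg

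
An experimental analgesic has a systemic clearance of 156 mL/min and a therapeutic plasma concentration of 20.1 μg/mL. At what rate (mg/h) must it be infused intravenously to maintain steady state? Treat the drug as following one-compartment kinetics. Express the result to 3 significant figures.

188 mg/h

CL = 156 mL/min × 60/1000 = 9.360 L/h
Rate = CL × Css = 9.360 × 20.1 = 188.1 mg/h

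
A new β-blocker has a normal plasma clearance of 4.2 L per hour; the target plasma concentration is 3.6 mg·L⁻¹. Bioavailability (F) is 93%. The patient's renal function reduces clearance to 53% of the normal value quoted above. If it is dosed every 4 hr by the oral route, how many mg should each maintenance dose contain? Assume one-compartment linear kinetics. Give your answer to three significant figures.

Patient clearance = 0.53 × 4.200 = 2.226 L/h
D = CL × Css × τ / F = 2.226 × 3.6 × 4 / 0.93 = 34.47 mg

34.5 mg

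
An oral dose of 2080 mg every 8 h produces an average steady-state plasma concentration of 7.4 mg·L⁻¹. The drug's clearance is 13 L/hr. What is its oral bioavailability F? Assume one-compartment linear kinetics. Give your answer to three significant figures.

0.370

F·D/τ = CL·Css at steady state → F = CL·Css·τ / D.
F = 13 × 7.4 × 8 / 2080 = 0.370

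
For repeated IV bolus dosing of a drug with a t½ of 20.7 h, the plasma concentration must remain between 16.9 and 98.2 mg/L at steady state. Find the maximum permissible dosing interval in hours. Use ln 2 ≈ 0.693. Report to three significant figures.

52.6 h

k = 0.693 / t½ = 0.693 / 20.7 = 0.03348 h⁻¹
Between IV bolus doses, concentration decays as C = C₀·e^(−kτ), so C_peak/C_trough = e^(kτ).
τ_max = ln(C_peak/C_trough) / k = ln(98.2/16.9) / 0.03348 = 1.760 / 0.03348 = 52.57 h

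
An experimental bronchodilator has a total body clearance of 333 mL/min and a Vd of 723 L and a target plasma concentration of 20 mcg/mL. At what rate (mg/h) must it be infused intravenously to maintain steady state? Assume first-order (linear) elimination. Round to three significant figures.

400 mg/h

CL = 333 mL/min × 60/1000 = 19.98 L/h
Maintenance depends on clearance, not Vd — rate in must match rate out.
Infusion rate = CL · Css = 19.98 L/h × 20 mg/L = 399.6 mg/h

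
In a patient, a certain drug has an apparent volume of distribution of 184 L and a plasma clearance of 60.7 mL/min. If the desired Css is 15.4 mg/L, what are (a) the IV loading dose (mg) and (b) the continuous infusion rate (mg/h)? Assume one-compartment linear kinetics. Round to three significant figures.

Loading dose = Vd × C = 184.0 × 15.4 = 2834 mg
CL = 60.7 mL/min = 60.7 × 0.06 = 3.642 L/h
Maintenance infusion rate = CL × Css = 3.642 × 15.4 = 56.09 mg/h

(a) 2830 mg; (b) 56.1 mg/h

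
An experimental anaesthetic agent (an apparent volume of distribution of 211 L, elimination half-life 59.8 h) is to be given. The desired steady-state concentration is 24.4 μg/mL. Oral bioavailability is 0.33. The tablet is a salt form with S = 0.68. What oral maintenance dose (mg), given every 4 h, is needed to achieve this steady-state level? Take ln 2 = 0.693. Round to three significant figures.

CL = ln 2 · Vd / t½ = 0.693 × 211.0 / 59.8 = 2.445 L/h
D = CL × Css × τ / F / S = 2.445 × 24.4 × 4 / 0.33 / 0.68 = 1063 mg

1060 mg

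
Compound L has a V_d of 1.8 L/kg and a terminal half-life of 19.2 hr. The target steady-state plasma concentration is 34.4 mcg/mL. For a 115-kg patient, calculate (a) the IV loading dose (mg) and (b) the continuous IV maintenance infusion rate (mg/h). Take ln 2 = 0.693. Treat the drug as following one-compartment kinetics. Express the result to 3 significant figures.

(a) 7120 mg; (b) 257 mg/h

Vd = 1.8 L/kg × 115 kg = 207.0 L
LD = Vd × C = 207.0 × 34.4 = 7121 mg
CL = 0.693 × Vd / t½ = 0.693 × 207.0 / 19.2 = 7.471 L/h
Infusion rate = CL × Css = 7.471 × 34.4 = 257.0 mg/h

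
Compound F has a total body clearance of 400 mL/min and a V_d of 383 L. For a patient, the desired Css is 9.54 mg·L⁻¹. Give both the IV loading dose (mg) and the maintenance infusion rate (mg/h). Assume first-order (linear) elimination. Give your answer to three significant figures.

(a) 3650 mg; (b) 229 mg/h

Loading dose = Vd × C = 383.0 × 9.54 = 3654 mg
Convert clearance: 400 mL/min × 60 min/h ÷ 1000 mL/L = 24.00 L/h
Maintenance: replace elimination → rate = CL × Css = 24.00 × 9.54 = 229.0 mg/h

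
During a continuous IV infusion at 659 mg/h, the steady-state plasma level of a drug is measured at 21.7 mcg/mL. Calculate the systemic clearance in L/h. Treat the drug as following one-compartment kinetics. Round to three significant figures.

30.4 L/h

At steady state, infusion rate = CL × Css, so CL = rate / Css.
CL = 659 / 21.7 = 30.37 L/h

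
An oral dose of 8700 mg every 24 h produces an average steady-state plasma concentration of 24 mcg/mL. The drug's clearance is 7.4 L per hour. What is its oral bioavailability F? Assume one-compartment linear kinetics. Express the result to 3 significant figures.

F·D/τ = CL·Css at steady state → F = CL·Css·τ / D.
F = 7.4 × 24 × 24 / 8700 = 0.490

0.490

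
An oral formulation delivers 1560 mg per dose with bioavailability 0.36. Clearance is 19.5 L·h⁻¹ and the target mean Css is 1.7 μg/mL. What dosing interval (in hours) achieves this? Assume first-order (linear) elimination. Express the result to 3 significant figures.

F·D/τ = CL·Css → τ = F·D / (CL·Css).
τ = 0.36 × 1560 / (19.5 × 1.7) = 16.94 h

16.9 h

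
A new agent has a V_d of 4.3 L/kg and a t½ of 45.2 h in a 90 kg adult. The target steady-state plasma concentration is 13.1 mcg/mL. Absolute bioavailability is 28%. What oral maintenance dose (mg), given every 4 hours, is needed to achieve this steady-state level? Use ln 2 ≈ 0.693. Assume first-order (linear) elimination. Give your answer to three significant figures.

Vd(total) = 90 kg × 4.3 L/kg = 387.0 L
k = 0.693/45.2 = 0.01533 h⁻¹, so CL = k·Vd = 0.01533 × 387.0 = 5.933 L/h
D = CL × Css × τ / F = 5.933 × 13.1 × 4 / 0.28 = 1110 mg

1110 mg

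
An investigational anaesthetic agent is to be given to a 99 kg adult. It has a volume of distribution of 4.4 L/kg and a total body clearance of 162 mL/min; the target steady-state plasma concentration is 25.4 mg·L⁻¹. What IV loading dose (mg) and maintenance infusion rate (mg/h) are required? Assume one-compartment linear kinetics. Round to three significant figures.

Vd(total) = 99 kg × 4.4 L/kg = 435.6 L
LD = Vd · C_target = 435.6 × 25.4 = 11060 mg
Convert clearance: 162 mL/min × 60 min/h ÷ 1000 mL/L = 9.720 L/h
Infusion rate = 9.720 L/h × 25.4 mg/L = 246.9 mg/h

(a) 11100 mg; (b) 247 mg/h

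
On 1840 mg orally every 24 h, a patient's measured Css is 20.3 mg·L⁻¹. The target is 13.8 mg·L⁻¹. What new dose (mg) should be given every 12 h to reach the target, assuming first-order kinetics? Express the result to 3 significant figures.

625 mg

With linear kinetics, Css is proportional to dose rate (D/τ) at fixed clearance.
D₂ = D₁ × (Css,target / Css,current) × (τ₂/τ₁) = 1840 × (13.8/20.3) × (12/24) = 625.4 mg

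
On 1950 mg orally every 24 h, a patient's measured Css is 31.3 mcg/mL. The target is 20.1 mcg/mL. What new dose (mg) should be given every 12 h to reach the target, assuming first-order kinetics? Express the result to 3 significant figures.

626 mg

With linear kinetics, Css is proportional to dose rate (D/τ) at fixed clearance.
D₂ = D₁ × (Css,target / Css,current) × (τ₂/τ₁) = 1950 × (20.1/31.3) × (12/24) = 626.1 mg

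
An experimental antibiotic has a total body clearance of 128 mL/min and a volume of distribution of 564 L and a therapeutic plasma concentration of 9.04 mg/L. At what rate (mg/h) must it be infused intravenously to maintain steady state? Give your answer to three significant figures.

69.4 mg/h

CL = 128 mL/min = 128 × 0.06 = 7.680 L/h
Infusion rate = CL · Css = 7.680 L/h × 9.04 mg/L = 69.43 mg/h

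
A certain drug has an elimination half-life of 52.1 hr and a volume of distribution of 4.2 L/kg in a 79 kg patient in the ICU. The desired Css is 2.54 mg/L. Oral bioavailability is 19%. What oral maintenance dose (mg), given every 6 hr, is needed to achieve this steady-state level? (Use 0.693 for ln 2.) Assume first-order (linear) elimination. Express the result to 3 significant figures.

354 mg

Vd(total) = 79 kg × 4.2 L/kg = 331.8 L
k = 0.693/52.1 = 0.01330 h⁻¹, so CL = k·Vd = 0.01330 × 331.8 = 4.413 L/h
D = CL × Css × τ / F = 4.413 × 2.54 × 6 / 0.19 = 354.0 mg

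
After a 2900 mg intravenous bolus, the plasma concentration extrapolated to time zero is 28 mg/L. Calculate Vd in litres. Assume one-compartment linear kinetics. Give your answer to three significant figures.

104 L

Immediately after an IV bolus, C₀ = Dose / Vd, so Vd = Dose / C₀.
Vd = 2900 / 28 = 103.6 L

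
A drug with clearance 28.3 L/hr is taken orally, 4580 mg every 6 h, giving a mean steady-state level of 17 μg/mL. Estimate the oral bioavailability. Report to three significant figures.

F·D/τ = CL·Css at steady state → F = CL·Css·τ / D.
F = 28.3 × 17 × 6 / 4580 = 0.630

0.630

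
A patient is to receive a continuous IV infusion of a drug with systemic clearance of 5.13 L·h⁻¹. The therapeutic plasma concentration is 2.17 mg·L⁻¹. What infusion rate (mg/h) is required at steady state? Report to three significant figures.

R₀ = 5.130 × 2.17 = 11.13 mg/h

11.1 mg/h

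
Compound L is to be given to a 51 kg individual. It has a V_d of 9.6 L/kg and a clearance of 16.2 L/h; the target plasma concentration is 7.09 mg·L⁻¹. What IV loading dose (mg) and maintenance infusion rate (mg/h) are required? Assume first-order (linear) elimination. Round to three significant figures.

(a) 3470 mg; (b) 115 mg/h

Vd(total) = 51 kg × 9.6 L/kg = 489.6 L
Loading dose = Vd × C = 489.6 × 7.09 = 3471 mg
Maintenance: replace elimination → rate = CL × Css = 16.20 × 7.09 = 114.9 mg/h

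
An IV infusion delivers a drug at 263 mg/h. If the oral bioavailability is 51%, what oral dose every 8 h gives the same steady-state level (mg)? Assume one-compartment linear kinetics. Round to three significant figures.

4130 mg

To maintain the same Css, the systemic dosing rate must be unchanged: F·D/τ = infusion rate.
D = rate × τ / F = 263 × 8 / 0.51 = 4125 mg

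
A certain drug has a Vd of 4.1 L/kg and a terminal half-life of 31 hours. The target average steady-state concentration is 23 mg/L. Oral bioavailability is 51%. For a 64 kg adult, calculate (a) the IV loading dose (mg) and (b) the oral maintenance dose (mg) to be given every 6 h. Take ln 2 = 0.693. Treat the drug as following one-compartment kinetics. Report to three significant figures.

(a) 6040 mg; (b) 1590 mg

Total Vd = 4.1 × 64 = 262.4 L
LD = Vd × C = 262.4 × 23 = 6035 mg
CL = 0.693 × Vd / t½ = 0.693 × 262.4 / 31 = 5.866 L/h
D = CL × Css × τ / F = 5.866 × 23 × 6 / 0.51 = 1587 mg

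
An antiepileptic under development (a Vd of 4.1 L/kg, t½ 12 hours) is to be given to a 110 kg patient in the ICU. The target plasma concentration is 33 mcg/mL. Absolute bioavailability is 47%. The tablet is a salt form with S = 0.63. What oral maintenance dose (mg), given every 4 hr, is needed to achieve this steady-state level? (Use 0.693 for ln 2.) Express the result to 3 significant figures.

11600 mg

Vd(total) = 110 kg × 4.1 L/kg = 451.0 L
k = 0.693/12 = 0.05775 h⁻¹, so CL = k·Vd = 0.05775 × 451.0 = 26.05 L/h
D = CL × Css × τ / F / S = 26.05 × 33 × 4 / 0.47 / 0.63 = 11610 mg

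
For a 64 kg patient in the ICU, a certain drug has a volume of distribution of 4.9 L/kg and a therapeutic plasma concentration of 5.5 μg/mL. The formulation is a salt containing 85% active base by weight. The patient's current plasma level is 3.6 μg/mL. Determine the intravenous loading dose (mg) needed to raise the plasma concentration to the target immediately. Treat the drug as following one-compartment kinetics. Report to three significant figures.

701 mg

Vd(total) = 64 kg × 4.9 L/kg = 313.6 L
The loading dose fills Vd to the target concentration.
Concentration deficit ΔC = 5.5 − 3.6 = 1.900 mg/L
LD = Vd × ΔC / S = 313.6 × 1.900 / 0.85 = 701.0 mg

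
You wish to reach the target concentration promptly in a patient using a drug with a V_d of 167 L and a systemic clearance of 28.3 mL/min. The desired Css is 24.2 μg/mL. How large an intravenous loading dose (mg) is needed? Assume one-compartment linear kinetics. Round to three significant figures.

4040 mg

The loading dose fills Vd to the target concentration; clearance is irrelevant here.
LD = Vd × C = 167.0 × 24.20 = 4041 mg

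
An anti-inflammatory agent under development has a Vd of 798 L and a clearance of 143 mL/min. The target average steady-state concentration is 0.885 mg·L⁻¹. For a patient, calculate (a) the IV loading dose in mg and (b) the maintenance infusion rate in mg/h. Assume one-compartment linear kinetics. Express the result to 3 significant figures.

(a) 706 mg; (b) 7.59 mg/h

Loading: fill Vd to C_target → 798.0 L × 0.885 mg/L = 706.2 mg
Convert clearance: 143 mL/min × 60 min/h ÷ 1000 mL/L = 8.580 L/h
Infusion rate = 8.580 L/h × 0.885 mg/L = 7.593 mg/h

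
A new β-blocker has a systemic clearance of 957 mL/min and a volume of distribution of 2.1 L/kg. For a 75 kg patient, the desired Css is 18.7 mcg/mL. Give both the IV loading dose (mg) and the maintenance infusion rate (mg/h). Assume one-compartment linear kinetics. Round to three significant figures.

(a) 2950 mg; (b) 1070 mg/h

Total Vd = 2.1 × 75 = 157.5 L
Loading dose = Vd × C = 157.5 × 18.7 = 2945 mg
Convert clearance: 957 mL/min × 60 min/h ÷ 1000 mL/L = 57.42 L/h
Maintenance: replace elimination → rate = CL × Css = 57.42 × 18.7 = 1074 mg/h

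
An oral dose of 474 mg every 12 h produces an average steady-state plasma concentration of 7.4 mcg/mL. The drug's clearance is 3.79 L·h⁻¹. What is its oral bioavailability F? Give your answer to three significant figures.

F·D/τ = CL·Css at steady state → F = CL·Css·τ / D.
F = 3.79 × 7.4 × 12 / 474 = 0.710

0.710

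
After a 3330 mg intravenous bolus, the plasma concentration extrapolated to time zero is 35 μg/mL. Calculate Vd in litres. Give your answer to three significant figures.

95.1 L

Immediately after an IV bolus, C₀ = Dose / Vd, so Vd = Dose / C₀.
Vd = 3330 / 35 = 95.14 L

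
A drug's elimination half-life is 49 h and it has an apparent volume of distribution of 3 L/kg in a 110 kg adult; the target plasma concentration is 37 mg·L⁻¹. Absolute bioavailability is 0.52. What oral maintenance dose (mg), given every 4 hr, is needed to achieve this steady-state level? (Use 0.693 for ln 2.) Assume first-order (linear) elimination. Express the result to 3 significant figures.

1330 mg

Total Vd = 3 × 110 = 330.0 L
k = 0.693/49 = 0.01414 h⁻¹, so CL = k·Vd = 0.01414 × 330.0 = 4.666 L/h
D = CL × Css × τ / F = 4.666 × 37 × 4 / 0.52 = 1328 mg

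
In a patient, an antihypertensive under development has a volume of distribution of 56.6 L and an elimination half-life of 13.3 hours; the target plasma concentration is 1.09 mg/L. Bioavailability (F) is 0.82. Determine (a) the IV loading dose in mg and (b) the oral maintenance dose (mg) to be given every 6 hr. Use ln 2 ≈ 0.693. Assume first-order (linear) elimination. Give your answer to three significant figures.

LD = Vd × C = 56.60 × 1.09 = 61.69 mg
CL = 0.693 × Vd / t½ = 0.693 × 56.60 / 13.3 = 2.949 L/h
D = CL × Css × τ / F = 2.949 × 1.09 × 6 / 0.82 = 23.52 mg

(a) 61.7 mg; (b) 23.5 mg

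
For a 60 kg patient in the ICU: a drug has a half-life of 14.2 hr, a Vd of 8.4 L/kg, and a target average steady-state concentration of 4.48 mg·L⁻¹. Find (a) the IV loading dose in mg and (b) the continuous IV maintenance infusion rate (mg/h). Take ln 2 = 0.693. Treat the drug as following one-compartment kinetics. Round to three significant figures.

Vd = 8.4 L/kg × 60 kg = 504.0 L
LD = Vd × C = 504.0 × 4.48 = 2258 mg
CL = 0.693 × Vd / t½ = 0.693 × 504.0 / 14.2 = 24.60 L/h
Infusion rate = CL × Css = 24.60 × 4.48 = 110.2 mg/h

(a) 2260 mg; (b) 110 mg/h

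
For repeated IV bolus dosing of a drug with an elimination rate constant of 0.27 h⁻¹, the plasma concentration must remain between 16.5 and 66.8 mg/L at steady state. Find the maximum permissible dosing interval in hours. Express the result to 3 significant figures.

Between IV bolus doses, concentration decays as C = C₀·e^(−kτ), so C_peak/C_trough = e^(kτ).
τ_max = ln(C_peak/C_trough) / k = ln(66.8/16.5) / 0.2700 = 1.398 / 0.2700 = 5.178 h

5.18 h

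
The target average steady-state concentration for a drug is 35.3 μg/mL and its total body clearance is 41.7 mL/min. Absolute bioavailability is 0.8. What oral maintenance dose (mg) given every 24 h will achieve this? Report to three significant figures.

CL = 41.7 mL/min × 60/1000 = 2.502 L/h
D = CL × Css × τ / F = 2.502 × 35.3 × 24 / 0.8 = 2650 mg

2650 mg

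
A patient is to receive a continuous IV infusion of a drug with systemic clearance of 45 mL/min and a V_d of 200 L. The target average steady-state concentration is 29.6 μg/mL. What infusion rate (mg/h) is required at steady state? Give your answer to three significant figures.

79.9 mg/h

CL = 45 mL/min × 60/1000 = 2.700 L/h
Infusion rate = CL · Css = 2.700 L/h × 29.6 mg/L = 79.92 mg/h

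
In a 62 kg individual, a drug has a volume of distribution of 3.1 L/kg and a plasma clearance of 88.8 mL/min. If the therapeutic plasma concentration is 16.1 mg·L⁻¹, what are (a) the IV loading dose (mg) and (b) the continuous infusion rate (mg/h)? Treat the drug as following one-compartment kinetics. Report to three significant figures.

(a) 3090 mg; (b) 85.8 mg/h

Total Vd = 3.1 × 62 = 192.2 L
LD = Vd · C_target = 192.2 × 16.1 = 3094 mg
CL = 88.8 mL/min = 88.8 × 0.06 = 5.328 L/h
Maintenance: replace elimination → rate = CL × Css = 5.328 × 16.1 = 85.78 mg/h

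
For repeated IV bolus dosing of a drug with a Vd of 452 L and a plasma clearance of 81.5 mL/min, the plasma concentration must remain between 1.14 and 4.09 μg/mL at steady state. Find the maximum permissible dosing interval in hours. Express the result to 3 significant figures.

118 h

Convert clearance: 81.5 mL/min × 60 min/h ÷ 1000 mL/L = 4.890 L/h
k = CL / Vd = 4.890 / 452.0 = 0.01082 h⁻¹
Between IV bolus doses, concentration decays as C = C₀·e^(−kτ), so C_peak/C_trough = e^(kτ).
τ_max = ln(C_peak/C_trough) / k = ln(4.09/1.14) / 0.01082 = 1.278 / 0.01082 = 118.1 h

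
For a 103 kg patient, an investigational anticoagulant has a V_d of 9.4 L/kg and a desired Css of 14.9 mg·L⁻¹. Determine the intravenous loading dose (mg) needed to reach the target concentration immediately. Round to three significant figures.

14400 mg

Total Vd = 9.4 × 103 = 968.2 L
LD = Vd × C = 968.2 × 14.90 = 14430 mg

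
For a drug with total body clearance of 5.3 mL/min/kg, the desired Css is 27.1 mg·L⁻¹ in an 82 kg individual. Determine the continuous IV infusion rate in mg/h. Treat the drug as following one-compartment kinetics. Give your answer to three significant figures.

CL = 5.3 mL/min/kg × 82 kg = 434.6 mL/min = 434.6 × 60/1000 = 26.08 L/h
At steady state, infusion rate equals elimination rate: rate in = CL × Css.
R₀ = 26.08 × 27.1 = 706.8 mg/h

707 mg/h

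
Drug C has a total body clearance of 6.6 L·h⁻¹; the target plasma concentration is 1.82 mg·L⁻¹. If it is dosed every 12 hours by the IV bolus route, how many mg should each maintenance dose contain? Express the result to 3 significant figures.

144 mg

At steady state, dose per interval replaces the amount cleared in that interval: D/τ = CL·Css.
D = CL × Css × τ = 6.600 × 1.82 × 12 = 144.1 mg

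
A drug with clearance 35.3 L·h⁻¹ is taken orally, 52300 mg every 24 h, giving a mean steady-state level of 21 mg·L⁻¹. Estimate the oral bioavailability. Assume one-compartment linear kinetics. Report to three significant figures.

F·D/τ = CL·Css at steady state → F = CL·Css·τ / D.
F = 35.3 × 21 × 24 / 52300 = 0.340

0.340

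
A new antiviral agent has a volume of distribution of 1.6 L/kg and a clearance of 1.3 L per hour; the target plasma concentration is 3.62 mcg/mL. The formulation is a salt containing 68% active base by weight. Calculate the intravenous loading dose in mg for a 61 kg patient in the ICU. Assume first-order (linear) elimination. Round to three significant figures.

Total Vd = 1.6 × 61 = 97.60 L
LD = Vd × C / S = 97.60 × 3.620 / 0.68 = 519.6 mg

520 mg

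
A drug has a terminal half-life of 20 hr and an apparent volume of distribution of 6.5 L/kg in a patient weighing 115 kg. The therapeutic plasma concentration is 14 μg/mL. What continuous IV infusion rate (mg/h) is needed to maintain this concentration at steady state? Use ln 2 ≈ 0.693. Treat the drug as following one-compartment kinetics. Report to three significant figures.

363 mg/h

Vd(total) = 115 kg × 6.5 L/kg = 747.5 L
CL = ln 2 · Vd / t½ = 0.693 × 747.5 / 20 = 25.90 L/h
Infusion rate = CL × Css = 25.90 × 14 = 362.6 mg/h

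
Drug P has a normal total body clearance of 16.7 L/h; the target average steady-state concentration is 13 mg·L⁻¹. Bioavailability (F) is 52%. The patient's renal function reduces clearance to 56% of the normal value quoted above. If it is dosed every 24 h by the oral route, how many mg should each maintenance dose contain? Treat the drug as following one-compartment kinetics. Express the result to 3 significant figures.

5610 mg

Patient clearance = 0.56 × 16.70 = 9.352 L/h
D = CL × Css × τ / F = 9.352 × 13 × 24 / 0.52 = 5611 mg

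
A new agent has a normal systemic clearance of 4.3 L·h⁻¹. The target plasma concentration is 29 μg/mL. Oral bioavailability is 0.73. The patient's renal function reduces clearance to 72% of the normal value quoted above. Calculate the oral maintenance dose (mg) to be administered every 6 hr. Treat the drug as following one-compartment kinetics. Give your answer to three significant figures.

Patient clearance = 0.72 × 4.300 = 3.096 L/h
At steady state, dose per interval replaces the amount cleared in that interval: F·D/τ = CL·Css.
D = CL × Css × τ / F = 3.096 × 29 × 6 / 0.73 = 738.0 mg

738 mg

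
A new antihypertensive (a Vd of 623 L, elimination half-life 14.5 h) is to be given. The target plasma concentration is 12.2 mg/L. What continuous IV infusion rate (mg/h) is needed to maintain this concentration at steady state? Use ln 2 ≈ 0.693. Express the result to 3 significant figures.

363 mg/h

k = 0.693/14.5 = 0.04779 h⁻¹, so CL = k·Vd = 0.04779 × 623.0 = 29.77 L/h
Infusion rate = CL × Css = 29.77 × 12.2 = 363.2 mg/h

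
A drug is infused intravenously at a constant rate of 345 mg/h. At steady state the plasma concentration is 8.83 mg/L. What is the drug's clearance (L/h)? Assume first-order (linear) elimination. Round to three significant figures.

At steady state, infusion rate = CL × Css, so CL = rate / Css.
CL = 345 / 8.83 = 39.07 L/h

39.1 L/h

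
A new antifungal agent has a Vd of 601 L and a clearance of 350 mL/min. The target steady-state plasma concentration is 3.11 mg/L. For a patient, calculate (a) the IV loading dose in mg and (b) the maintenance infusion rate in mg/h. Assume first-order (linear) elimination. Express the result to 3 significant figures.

(a) 1870 mg; (b) 65.3 mg/h

Loading: fill Vd to C_target → 601.0 L × 3.11 mg/L = 1869 mg
CL = 350 mL/min × 60/1000 = 21.00 L/h
Maintenance infusion rate = CL × Css = 21.00 × 3.11 = 65.31 mg/h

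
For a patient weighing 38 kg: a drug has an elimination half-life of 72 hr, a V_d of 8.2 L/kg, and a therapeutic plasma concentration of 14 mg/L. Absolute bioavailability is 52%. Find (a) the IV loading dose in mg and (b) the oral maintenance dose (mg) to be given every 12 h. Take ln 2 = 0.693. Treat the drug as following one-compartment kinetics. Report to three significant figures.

Total Vd = 8.2 × 38 = 311.6 L
LD = Vd × C = 311.6 × 14 = 4362 mg
CL = 0.693 × Vd / t½ = 0.693 × 311.6 / 72 = 2.999 L/h
D = CL × Css × τ / F = 2.999 × 14 × 12 / 0.52 = 968.9 mg

(a) 4360 mg; (b) 969 mg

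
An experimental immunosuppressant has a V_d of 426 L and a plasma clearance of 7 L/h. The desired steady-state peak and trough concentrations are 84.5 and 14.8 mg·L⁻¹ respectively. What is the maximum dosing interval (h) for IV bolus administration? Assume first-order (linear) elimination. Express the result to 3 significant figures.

k = CL / Vd = 7.000 / 426.0 = 0.01643 h⁻¹
Between IV bolus doses, concentration decays as C = C₀·e^(−kτ), so C_peak/C_trough = e^(kτ).
τ_max = ln(C_peak/C_trough) / k = ln(84.5/14.8) / 0.01643 = 1.742 / 0.01643 = 106.0 h

106 h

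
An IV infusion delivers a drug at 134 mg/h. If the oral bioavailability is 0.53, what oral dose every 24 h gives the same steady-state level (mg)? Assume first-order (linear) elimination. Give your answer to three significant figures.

6070 mg

To maintain the same Css, the systemic dosing rate must be unchanged: F·D/τ = infusion rate.
D = rate × τ / F = 134 × 24 / 0.53 = 6068 mg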